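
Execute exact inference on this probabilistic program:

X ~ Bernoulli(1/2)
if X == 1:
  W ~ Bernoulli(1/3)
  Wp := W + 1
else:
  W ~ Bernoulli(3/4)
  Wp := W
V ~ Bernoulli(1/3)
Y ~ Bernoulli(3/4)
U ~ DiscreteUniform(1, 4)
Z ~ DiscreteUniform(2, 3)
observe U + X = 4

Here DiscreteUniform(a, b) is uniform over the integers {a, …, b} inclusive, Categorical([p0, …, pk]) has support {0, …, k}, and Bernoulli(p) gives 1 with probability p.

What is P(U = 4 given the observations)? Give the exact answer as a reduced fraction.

Enumerate traces; 32 have nonzero weight after conditioning:
  (X=0, W=0, V=0, Y=0, U=4, Z=2) weight 1/384
  (X=0, W=0, V=0, Y=0, U=4, Z=3) weight 1/384
  (X=0, W=0, V=0, Y=1, U=4, Z=2) weight 1/128
  (X=0, W=0, V=0, Y=1, U=4, Z=3) weight 1/128
  (X=0, W=0, V=1, Y=0, U=4, Z=2) weight 1/768
  (X=0, W=0, V=1, Y=0, U=4, Z=3) weight 1/768
  (X=0, W=0, V=1, Y=1, U=4, Z=2) weight 1/256
  (X=0, W=0, V=1, Y=1, U=4, Z=3) weight 1/256
  (X=1, W=0, V=0, Y=0, U=3, Z=2) weight 1/144
  … 23 more
Group by U:
  weight(U=3) = 1/8
  weight(U=4) = 1/8
Total weight = 1/8 + 1/8 = 1/4
P(U=3 | obs) = 1/8 / 1/4 = 1/2
P(U=4 | obs) = 1/8 / 1/4 = 1/2

P(U = 4 | obs) = 1/2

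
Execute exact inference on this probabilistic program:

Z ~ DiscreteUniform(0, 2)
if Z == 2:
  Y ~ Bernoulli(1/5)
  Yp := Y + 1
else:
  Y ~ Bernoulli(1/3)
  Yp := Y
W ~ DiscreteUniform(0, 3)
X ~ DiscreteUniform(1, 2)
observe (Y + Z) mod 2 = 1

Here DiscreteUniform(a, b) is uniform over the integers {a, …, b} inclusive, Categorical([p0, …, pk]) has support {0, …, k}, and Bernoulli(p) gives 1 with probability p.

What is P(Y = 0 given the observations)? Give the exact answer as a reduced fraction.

Enumerate traces; 24 have nonzero weight after conditioning:
  (Z=0, Y=1, W=0, X=1) weight 1/72
  (Z=0, Y=1, W=0, X=2) weight 1/72
  (Z=0, Y=1, W=1, X=1) weight 1/72
  (Z=0, Y=1, W=1, X=2) weight 1/72
  (Z=0, Y=1, W=2, X=1) weight 1/72
  (Z=0, Y=1, W=2, X=2) weight 1/72
  (Z=0, Y=1, W=3, X=1) weight 1/72
  (Z=0, Y=1, W=3, X=2) weight 1/72
  (Z=1, Y=0, W=0, X=1) weight 1/36
  … 15 more
Group by Y:
  weight(Y=0) = 2/9
  weight(Y=1) = 8/45
Total weight = 2/9 + 8/45 = 2/5
P(Y=0 | obs) = 2/9 / 2/5 = 5/9
P(Y=1 | obs) = 8/45 / 2/5 = 4/9

P(Y = 0 | obs) = 5/9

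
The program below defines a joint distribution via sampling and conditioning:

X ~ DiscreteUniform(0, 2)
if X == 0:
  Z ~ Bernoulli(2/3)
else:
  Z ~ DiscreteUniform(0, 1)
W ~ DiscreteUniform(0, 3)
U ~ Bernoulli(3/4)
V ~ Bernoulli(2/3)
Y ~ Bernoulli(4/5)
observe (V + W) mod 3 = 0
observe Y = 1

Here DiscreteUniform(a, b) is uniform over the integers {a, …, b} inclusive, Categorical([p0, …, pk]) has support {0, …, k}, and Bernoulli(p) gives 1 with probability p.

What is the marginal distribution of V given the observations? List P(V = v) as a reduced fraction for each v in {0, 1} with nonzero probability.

P(V=0) = 1/2, P(V=1) = 1/2

Enumerate traces; 36 have nonzero weight after conditioning:
  (X=0, Z=0, W=0, U=0, V=0, Y=1) weight 1/540
  (X=0, Z=0, W=0, U=1, V=0, Y=1) weight 1/180
  (X=0, Z=0, W=2, U=0, V=1, Y=1) weight 1/270
  (X=0, Z=0, W=2, U=1, V=1, Y=1) weight 1/90
  (X=0, Z=0, W=3, U=0, V=0, Y=1) weight 1/540
  (X=0, Z=0, W=3, U=1, V=0, Y=1) weight 1/180
  (X=0, Z=1, W=0, U=0, V=0, Y=1) weight 1/270
  (X=0, Z=1, W=0, U=1, V=0, Y=1) weight 1/90
  … 28 more
Group by V:
  weight(V=0) = 2/15
  weight(V=1) = 2/15
Total weight = 2/15 + 2/15 = 4/15
P(V=0 | obs) = 2/15 / 4/15 = 1/2
P(V=1 | obs) = 2/15 / 4/15 = 1/2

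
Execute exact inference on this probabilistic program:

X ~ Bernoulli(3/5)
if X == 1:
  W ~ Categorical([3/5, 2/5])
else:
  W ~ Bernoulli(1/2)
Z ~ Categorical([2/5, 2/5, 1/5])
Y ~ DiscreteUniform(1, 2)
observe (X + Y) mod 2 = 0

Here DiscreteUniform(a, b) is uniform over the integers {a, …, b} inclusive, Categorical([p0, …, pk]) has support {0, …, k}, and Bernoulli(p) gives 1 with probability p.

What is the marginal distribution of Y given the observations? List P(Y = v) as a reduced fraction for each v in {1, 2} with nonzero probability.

P(Y=1) = 3/5, P(Y=2) = 2/5

Enumerate traces; 12 have nonzero weight after conditioning:
  (X=0, W=0, Z=0, Y=2) weight 1/25
  (X=0, W=0, Z=1, Y=2) weight 1/25
  (X=0, W=0, Z=2, Y=2) weight 1/50
  (X=0, W=1, Z=0, Y=2) weight 1/25
  (X=0, W=1, Z=1, Y=2) weight 1/25
  (X=0, W=1, Z=2, Y=2) weight 1/50
  (X=1, W=0, Z=0, Y=1) weight 9/125
  (X=1, W=0, Z=1, Y=1) weight 9/125
  … 4 more
Group by Y:
  weight(Y=1) = 3/10
  weight(Y=2) = 1/5
Total weight = 3/10 + 1/5 = 1/2
P(Y=1 | obs) = 3/10 / 1/2 = 3/5
P(Y=2 | obs) = 1/5 / 1/2 = 2/5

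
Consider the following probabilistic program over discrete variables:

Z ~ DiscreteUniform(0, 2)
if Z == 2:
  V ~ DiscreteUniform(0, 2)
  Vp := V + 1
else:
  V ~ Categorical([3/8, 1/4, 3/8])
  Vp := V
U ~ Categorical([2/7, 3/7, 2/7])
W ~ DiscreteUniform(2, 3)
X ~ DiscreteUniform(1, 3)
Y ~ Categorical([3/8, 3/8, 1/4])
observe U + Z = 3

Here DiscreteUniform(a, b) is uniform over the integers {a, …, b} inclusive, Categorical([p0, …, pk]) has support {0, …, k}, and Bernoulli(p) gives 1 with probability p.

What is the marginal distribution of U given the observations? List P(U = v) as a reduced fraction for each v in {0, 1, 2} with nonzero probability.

Enumerate traces; 108 have nonzero weight after conditioning:
  (Z=1, V=0, U=2, W=2, X=1, Y=0) weight 1/448
  (Z=1, V=0, U=2, W=2, X=1, Y=1) weight 1/448
  (Z=1, V=0, U=2, W=2, X=1, Y=2) weight 1/672
  (Z=1, V=0, U=2, W=2, X=2, Y=0) weight 1/448
  (Z=1, V=0, U=2, W=2, X=2, Y=1) weight 1/448
  (Z=1, V=0, U=2, W=2, X=2, Y=2) weight 1/672
  (Z=1, V=0, U=2, W=2, X=3, Y=0) weight 1/448
  (Z=1, V=0, U=2, W=2, X=3, Y=1) weight 1/448
  (Z=2, V=0, U=1, W=2, X=1, Y=0) weight 1/336
  … 99 more
Group by U:
  weight(U=1) = 1/7
  weight(U=2) = 2/21
Total weight = 1/7 + 2/21 = 5/21
P(U=1 | obs) = 1/7 / 5/21 = 3/5
P(U=2 | obs) = 2/21 / 5/21 = 2/5

P(U=1) = 3/5, P(U=2) = 2/5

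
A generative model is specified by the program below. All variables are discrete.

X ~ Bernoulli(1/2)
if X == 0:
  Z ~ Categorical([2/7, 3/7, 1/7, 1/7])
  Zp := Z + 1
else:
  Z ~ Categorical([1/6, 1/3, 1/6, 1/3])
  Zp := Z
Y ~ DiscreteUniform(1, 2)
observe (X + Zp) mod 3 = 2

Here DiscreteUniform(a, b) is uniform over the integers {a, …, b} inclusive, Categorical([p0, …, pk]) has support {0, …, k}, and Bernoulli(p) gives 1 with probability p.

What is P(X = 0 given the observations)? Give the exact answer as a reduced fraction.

P(X = 0 | obs) = 9/16

Enumerate traces; 4 have nonzero weight after conditioning:
  (X=0, Z=1, Y=1) weight 3/28
  (X=0, Z=1, Y=2) weight 3/28
  (X=1, Z=1, Y=1) weight 1/12
  (X=1, Z=1, Y=2) weight 1/12
Group by X:
  weight(X=0) = 3/14
  weight(X=1) = 1/6
Total weight = 3/14 + 1/6 = 8/21
P(X=0 | obs) = 3/14 / 8/21 = 9/16
P(X=1 | obs) = 1/6 / 8/21 = 7/16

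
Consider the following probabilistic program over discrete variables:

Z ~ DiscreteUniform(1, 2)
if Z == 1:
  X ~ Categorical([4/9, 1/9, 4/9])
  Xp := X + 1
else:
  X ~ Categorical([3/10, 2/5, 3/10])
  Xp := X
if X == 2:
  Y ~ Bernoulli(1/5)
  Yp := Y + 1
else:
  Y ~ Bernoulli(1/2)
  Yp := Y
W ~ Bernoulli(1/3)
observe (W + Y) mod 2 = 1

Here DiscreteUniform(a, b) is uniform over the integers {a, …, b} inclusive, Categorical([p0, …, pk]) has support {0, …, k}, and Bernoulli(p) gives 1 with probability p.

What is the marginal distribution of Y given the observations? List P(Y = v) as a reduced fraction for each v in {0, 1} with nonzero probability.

P(Y=0) = 367/833, P(Y=1) = 466/833

Enumerate traces; 12 have nonzero weight after conditioning:
  (Z=1, X=0, Y=0, W=1) weight 1/27
  (Z=1, X=0, Y=1, W=0) weight 2/27
  (Z=1, X=1, Y=0, W=1) weight 1/108
  (Z=1, X=1, Y=1, W=0) weight 1/54
  (Z=1, X=2, Y=0, W=1) weight 8/135
  (Z=1, X=2, Y=1, W=0) weight 4/135
  (Z=2, X=0, Y=0, W=1) weight 1/40
  (Z=2, X=0, Y=1, W=0) weight 1/20
  … 4 more
Group by Y:
  weight(Y=0) = 367/1800
  weight(Y=1) = 233/900
Total weight = 367/1800 + 233/900 = 833/1800
P(Y=0 | obs) = 367/1800 / 833/1800 = 367/833
P(Y=1 | obs) = 233/900 / 833/1800 = 466/833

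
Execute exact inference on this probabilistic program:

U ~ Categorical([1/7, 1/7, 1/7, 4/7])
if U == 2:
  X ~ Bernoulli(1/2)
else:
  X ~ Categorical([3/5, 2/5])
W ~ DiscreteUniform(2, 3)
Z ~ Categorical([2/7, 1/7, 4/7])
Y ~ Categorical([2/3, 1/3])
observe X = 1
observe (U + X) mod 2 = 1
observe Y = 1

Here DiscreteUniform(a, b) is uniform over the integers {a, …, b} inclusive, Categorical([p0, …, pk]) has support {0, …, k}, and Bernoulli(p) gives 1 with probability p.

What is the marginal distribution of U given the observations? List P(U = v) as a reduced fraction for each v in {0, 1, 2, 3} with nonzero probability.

Enumerate traces; 12 have nonzero weight after conditioning:
  (U=0, X=1, W=2, Z=0, Y=1) weight 2/735
  (U=0, X=1, W=2, Z=1, Y=1) weight 1/735
  (U=0, X=1, W=2, Z=2, Y=1) weight 4/735
  (U=0, X=1, W=3, Z=0, Y=1) weight 2/735
  (U=0, X=1, W=3, Z=1, Y=1) weight 1/735
  (U=0, X=1, W=3, Z=2, Y=1) weight 4/735
  (U=2, X=1, W=2, Z=0, Y=1) weight 1/294
  (U=2, X=1, W=2, Z=1, Y=1) weight 1/588
  … 4 more
Group by U:
  weight(U=0) = 2/105
  weight(U=2) = 1/42
Total weight = 2/105 + 1/42 = 3/70
P(U=0 | obs) = 2/105 / 3/70 = 4/9
P(U=2 | obs) = 1/42 / 3/70 = 5/9

P(U=0) = 4/9, P(U=2) = 5/9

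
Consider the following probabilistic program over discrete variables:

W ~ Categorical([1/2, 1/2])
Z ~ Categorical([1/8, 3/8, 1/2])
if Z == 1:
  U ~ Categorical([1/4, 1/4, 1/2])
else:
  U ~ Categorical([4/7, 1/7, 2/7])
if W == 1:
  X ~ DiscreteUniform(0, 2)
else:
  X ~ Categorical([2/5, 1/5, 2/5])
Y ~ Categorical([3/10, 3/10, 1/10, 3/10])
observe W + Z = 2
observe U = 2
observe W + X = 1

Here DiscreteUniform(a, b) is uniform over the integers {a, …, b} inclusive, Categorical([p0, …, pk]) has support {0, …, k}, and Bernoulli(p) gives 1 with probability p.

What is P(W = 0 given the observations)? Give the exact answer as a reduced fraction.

P(W = 0 | obs) = 16/51

Enumerate traces; 8 have nonzero weight after conditioning:
  (W=0, Z=2, U=2, X=1, Y=0) weight 3/700
  (W=0, Z=2, U=2, X=1, Y=1) weight 3/700
  (W=0, Z=2, U=2, X=1, Y=2) weight 1/700
  (W=0, Z=2, U=2, X=1, Y=3) weight 3/700
  (W=1, Z=1, U=2, X=0, Y=0) weight 3/320
  (W=1, Z=1, U=2, X=0, Y=1) weight 3/320
  (W=1, Z=1, U=2, X=0, Y=2) weight 1/320
  (W=1, Z=1, U=2, X=0, Y=3) weight 3/320
Group by W:
  weight(W=0) = 1/70
  weight(W=1) = 1/32
Total weight = 1/70 + 1/32 = 51/1120
P(W=0 | obs) = 1/70 / 51/1120 = 16/51
P(W=1 | obs) = 1/32 / 51/1120 = 35/51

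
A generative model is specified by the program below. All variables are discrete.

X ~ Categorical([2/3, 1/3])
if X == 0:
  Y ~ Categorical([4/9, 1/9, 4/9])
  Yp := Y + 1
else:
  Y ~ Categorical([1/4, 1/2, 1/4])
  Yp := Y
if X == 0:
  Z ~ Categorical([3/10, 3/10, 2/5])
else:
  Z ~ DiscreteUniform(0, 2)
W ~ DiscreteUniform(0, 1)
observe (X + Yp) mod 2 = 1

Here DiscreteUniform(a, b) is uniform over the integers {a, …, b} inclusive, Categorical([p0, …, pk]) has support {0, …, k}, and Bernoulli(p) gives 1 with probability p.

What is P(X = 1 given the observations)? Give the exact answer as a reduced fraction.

P(X = 1 | obs) = 9/41

Enumerate traces; 24 have nonzero weight after conditioning:
  (X=0, Y=0, Z=0, W=0) weight 2/45
  (X=0, Y=0, Z=0, W=1) weight 2/45
  (X=0, Y=0, Z=1, W=0) weight 2/45
  (X=0, Y=0, Z=1, W=1) weight 2/45
  (X=0, Y=0, Z=2, W=0) weight 8/135
  (X=0, Y=0, Z=2, W=1) weight 8/135
  (X=0, Y=2, Z=0, W=0) weight 2/45
  (X=0, Y=2, Z=0, W=1) weight 2/45
  (X=1, Y=0, Z=0, W=0) weight 1/72
  … 15 more
Group by X:
  weight(X=0) = 16/27
  weight(X=1) = 1/6
Total weight = 16/27 + 1/6 = 41/54
P(X=0 | obs) = 16/27 / 41/54 = 32/41
P(X=1 | obs) = 1/6 / 41/54 = 9/41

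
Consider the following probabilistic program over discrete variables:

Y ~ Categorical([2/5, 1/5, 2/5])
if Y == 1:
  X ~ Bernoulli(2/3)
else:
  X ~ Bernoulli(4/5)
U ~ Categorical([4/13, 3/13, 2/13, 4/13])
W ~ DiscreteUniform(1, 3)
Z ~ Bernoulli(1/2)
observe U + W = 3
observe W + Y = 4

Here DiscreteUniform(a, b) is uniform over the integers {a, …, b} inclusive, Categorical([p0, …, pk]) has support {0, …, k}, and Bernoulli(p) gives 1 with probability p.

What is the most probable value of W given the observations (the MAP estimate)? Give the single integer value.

Enumerate traces; 8 have nonzero weight after conditioning:
  (Y=1, X=0, U=0, W=3, Z=0) weight 2/585
  (Y=1, X=0, U=0, W=3, Z=1) weight 2/585
  (Y=1, X=1, U=0, W=3, Z=0) weight 4/585
  (Y=1, X=1, U=0, W=3, Z=1) weight 4/585
  (Y=2, X=0, U=1, W=2, Z=0) weight 1/325
  (Y=2, X=0, U=1, W=2, Z=1) weight 1/325
  (Y=2, X=1, U=1, W=2, Z=0) weight 4/325
  (Y=2, X=1, U=1, W=2, Z=1) weight 4/325
Group by W:
  weight(W=2) = 2/65
  weight(W=3) = 4/195
Total weight = 2/65 + 4/195 = 2/39
P(W=2 | obs) = 2/65 / 2/39 = 3/5
P(W=3 | obs) = 4/195 / 2/39 = 2/5
argmax = 2

argmax_v P(W = v | obs) = 2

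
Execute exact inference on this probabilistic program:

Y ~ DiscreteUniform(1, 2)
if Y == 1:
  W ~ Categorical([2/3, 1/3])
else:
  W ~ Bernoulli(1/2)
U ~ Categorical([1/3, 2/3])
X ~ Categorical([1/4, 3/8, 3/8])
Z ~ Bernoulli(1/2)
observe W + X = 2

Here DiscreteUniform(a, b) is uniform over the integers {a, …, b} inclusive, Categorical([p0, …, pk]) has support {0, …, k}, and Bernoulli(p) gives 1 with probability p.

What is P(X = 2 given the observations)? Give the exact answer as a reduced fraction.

P(X = 2 | obs) = 7/12

Enumerate traces; 16 have nonzero weight after conditioning:
  (Y=1, W=0, U=0, X=2, Z=0) weight 1/48
  (Y=1, W=0, U=0, X=2, Z=1) weight 1/48
  (Y=1, W=0, U=1, X=2, Z=0) weight 1/24
  (Y=1, W=0, U=1, X=2, Z=1) weight 1/24
  (Y=1, W=1, U=0, X=1, Z=0) weight 1/96
  (Y=1, W=1, U=0, X=1, Z=1) weight 1/96
  (Y=1, W=1, U=1, X=1, Z=0) weight 1/48
  (Y=1, W=1, U=1, X=1, Z=1) weight 1/48
  … 8 more
Group by X:
  weight(X=1) = 5/32
  weight(X=2) = 7/32
Total weight = 5/32 + 7/32 = 3/8
P(X=1 | obs) = 5/32 / 3/8 = 5/12
P(X=2 | obs) = 7/32 / 3/8 = 7/12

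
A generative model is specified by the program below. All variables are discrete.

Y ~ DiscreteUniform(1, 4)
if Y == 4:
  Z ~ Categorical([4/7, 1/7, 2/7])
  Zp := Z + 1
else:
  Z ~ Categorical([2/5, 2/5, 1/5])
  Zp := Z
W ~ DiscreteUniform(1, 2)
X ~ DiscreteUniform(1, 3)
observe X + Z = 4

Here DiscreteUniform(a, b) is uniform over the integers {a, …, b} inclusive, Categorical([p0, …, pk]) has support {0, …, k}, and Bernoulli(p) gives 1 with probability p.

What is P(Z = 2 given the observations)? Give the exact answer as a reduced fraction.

Enumerate traces; 16 have nonzero weight after conditioning:
  (Y=1, Z=1, W=1, X=3) weight 1/60
  (Y=1, Z=1, W=2, X=3) weight 1/60
  (Y=1, Z=2, W=1, X=2) weight 1/120
  (Y=1, Z=2, W=2, X=2) weight 1/120
  (Y=2, Z=1, W=1, X=3) weight 1/60
  (Y=2, Z=1, W=2, X=3) weight 1/60
  (Y=2, Z=2, W=1, X=2) weight 1/120
  (Y=2, Z=2, W=2, X=2) weight 1/120
  … 8 more
Group by Z:
  weight(Z=1) = 47/420
  weight(Z=2) = 31/420
Total weight = 47/420 + 31/420 = 13/70
P(Z=1 | obs) = 47/420 / 13/70 = 47/78
P(Z=2 | obs) = 31/420 / 13/70 = 31/78

P(Z = 2 | obs) = 31/78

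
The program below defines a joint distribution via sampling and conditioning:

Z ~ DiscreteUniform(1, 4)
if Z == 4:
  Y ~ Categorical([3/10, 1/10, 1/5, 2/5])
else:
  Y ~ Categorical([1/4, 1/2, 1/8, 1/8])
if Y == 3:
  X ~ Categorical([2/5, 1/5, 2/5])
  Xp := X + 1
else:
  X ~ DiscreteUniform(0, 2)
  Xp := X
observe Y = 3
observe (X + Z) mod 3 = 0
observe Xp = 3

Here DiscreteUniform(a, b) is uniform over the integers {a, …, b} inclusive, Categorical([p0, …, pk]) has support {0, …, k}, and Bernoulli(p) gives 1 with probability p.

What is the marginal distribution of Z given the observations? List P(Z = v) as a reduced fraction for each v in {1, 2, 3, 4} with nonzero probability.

P(Z=1) = 5/21, P(Z=4) = 16/21

Enumerate traces; 2 have nonzero weight after conditioning:
  (Z=1, Y=3, X=2) weight 1/80
  (Z=4, Y=3, X=2) weight 1/25
Group by Z:
  weight(Z=1) = 1/80
  weight(Z=4) = 1/25
Total weight = 1/80 + 1/25 = 21/400
P(Z=1 | obs) = 1/80 / 21/400 = 5/21
P(Z=4 | obs) = 1/25 / 21/400 = 16/21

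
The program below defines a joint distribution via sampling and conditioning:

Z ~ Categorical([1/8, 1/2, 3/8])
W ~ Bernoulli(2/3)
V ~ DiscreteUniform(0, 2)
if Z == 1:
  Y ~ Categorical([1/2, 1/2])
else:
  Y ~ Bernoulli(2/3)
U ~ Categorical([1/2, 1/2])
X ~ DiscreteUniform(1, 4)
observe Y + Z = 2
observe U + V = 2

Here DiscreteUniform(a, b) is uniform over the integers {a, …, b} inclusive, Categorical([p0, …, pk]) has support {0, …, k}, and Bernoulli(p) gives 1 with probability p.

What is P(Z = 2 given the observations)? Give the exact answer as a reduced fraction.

Enumerate traces; 32 have nonzero weight after conditioning:
  (Z=1, W=0, V=1, Y=1, U=1, X=1) weight 1/288
  (Z=1, W=0, V=1, Y=1, U=1, X=2) weight 1/288
  (Z=1, W=0, V=1, Y=1, U=1, X=3) weight 1/288
  (Z=1, W=0, V=1, Y=1, U=1, X=4) weight 1/288
  (Z=1, W=0, V=2, Y=1, U=0, X=1) weight 1/288
  (Z=1, W=0, V=2, Y=1, U=0, X=2) weight 1/288
  (Z=1, W=0, V=2, Y=1, U=0, X=3) weight 1/288
  (Z=1, W=0, V=2, Y=1, U=0, X=4) weight 1/288
  (Z=2, W=0, V=1, Y=0, U=1, X=1) weight 1/576
  … 23 more
Group by Z:
  weight(Z=1) = 1/12
  weight(Z=2) = 1/24
Total weight = 1/12 + 1/24 = 1/8
P(Z=1 | obs) = 1/12 / 1/8 = 2/3
P(Z=2 | obs) = 1/24 / 1/8 = 1/3

P(Z = 2 | obs) = 1/3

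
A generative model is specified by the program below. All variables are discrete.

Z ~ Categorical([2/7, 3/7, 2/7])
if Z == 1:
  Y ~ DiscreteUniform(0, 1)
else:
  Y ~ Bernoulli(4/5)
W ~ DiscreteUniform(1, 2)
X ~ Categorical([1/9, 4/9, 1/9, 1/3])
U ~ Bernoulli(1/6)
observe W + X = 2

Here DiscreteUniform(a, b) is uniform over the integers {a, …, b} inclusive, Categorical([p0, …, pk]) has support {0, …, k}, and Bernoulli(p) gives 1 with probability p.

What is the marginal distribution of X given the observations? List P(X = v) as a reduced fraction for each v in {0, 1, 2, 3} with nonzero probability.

Enumerate traces; 24 have nonzero weight after conditioning:
  (Z=0, Y=0, W=1, X=1, U=0) weight 2/189
  (Z=0, Y=0, W=1, X=1, U=1) weight 2/945
  (Z=0, Y=0, W=2, X=0, U=0) weight 1/378
  (Z=0, Y=0, W=2, X=0, U=1) weight 1/1890
  (Z=0, Y=1, W=1, X=1, U=0) weight 8/189
  (Z=0, Y=1, W=1, X=1, U=1) weight 8/945
  (Z=0, Y=1, W=2, X=0, U=0) weight 2/189
  (Z=0, Y=1, W=2, X=0, U=1) weight 2/945
  … 16 more
Group by X:
  weight(X=0) = 1/18
  weight(X=1) = 2/9
Total weight = 1/18 + 2/9 = 5/18
P(X=0 | obs) = 1/18 / 5/18 = 1/5
P(X=1 | obs) = 2/9 / 5/18 = 4/5

P(X=0) = 1/5, P(X=1) = 4/5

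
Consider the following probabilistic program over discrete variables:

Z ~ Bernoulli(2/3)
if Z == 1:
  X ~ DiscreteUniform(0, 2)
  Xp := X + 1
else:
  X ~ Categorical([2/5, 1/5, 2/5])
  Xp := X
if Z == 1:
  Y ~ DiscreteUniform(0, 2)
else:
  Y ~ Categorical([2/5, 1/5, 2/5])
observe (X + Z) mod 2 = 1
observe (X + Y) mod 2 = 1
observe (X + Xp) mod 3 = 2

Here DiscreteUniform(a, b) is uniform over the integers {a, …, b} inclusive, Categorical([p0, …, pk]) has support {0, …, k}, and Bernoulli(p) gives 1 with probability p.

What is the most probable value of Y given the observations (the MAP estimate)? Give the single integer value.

Enumerate traces; 3 have nonzero weight after conditioning:
  (Z=0, X=1, Y=0) weight 2/75
  (Z=0, X=1, Y=2) weight 2/75
  (Z=1, X=2, Y=1) weight 2/27
Group by Y:
  weight(Y=0) = 2/75
  weight(Y=1) = 2/27
  weight(Y=2) = 2/75
Total weight = 2/75 + 2/27 + 2/75 = 86/675
P(Y=0 | obs) = 2/75 / 86/675 = 9/43
P(Y=1 | obs) = 2/27 / 86/675 = 25/43
P(Y=2 | obs) = 2/75 / 86/675 = 9/43
argmax = 1

argmax_v P(Y = v | obs) = 1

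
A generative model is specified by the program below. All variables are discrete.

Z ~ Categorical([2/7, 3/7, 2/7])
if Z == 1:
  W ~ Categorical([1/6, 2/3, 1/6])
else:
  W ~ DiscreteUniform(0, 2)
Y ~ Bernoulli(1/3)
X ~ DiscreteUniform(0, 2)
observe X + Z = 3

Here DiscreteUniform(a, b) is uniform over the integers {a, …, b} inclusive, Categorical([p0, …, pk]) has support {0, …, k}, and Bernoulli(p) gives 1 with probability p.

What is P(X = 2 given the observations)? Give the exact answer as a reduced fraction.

P(X = 2 | obs) = 3/5

Enumerate traces; 12 have nonzero weight after conditioning:
  (Z=1, W=0, Y=0, X=2) weight 1/63
  (Z=1, W=0, Y=1, X=2) weight 1/126
  (Z=1, W=1, Y=0, X=2) weight 4/63
  (Z=1, W=1, Y=1, X=2) weight 2/63
  (Z=1, W=2, Y=0, X=2) weight 1/63
  (Z=1, W=2, Y=1, X=2) weight 1/126
  (Z=2, W=0, Y=0, X=1) weight 4/189
  (Z=2, W=0, Y=1, X=1) weight 2/189
  … 4 more
Group by X:
  weight(X=1) = 2/21
  weight(X=2) = 1/7
Total weight = 2/21 + 1/7 = 5/21
P(X=1 | obs) = 2/21 / 5/21 = 2/5
P(X=2 | obs) = 1/7 / 5/21 = 3/5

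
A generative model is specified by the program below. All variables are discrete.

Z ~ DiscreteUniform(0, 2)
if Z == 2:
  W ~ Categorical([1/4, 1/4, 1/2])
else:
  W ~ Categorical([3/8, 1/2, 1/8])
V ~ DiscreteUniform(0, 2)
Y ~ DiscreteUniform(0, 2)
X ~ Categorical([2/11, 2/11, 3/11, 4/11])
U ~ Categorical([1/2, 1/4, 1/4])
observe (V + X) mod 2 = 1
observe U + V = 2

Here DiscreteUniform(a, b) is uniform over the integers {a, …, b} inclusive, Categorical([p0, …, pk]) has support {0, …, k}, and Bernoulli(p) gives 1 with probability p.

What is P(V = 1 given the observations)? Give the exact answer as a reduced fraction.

Enumerate traces; 162 have nonzero weight after conditioning:
  (Z=0, W=0, V=0, Y=0, X=1, U=2) weight 1/1584
  (Z=0, W=0, V=0, Y=0, X=3, U=2) weight 1/792
  (Z=0, W=0, V=0, Y=1, X=1, U=2) weight 1/1584
  (Z=0, W=0, V=0, Y=1, X=3, U=2) weight 1/792
  (Z=0, W=0, V=0, Y=2, X=1, U=2) weight 1/1584
  (Z=0, W=0, V=0, Y=2, X=3, U=2) weight 1/792
  (Z=0, W=0, V=1, Y=0, X=0, U=1) weight 1/1584
  (Z=0, W=0, V=1, Y=0, X=2, U=1) weight 1/1056
  (Z=0, W=0, V=2, Y=0, X=1, U=0) weight 1/792
  … 153 more
Group by V:
  weight(V=0) = 1/22
  weight(V=1) = 5/132
  weight(V=2) = 1/11
Total weight = 1/22 + 5/132 + 1/11 = 23/132
P(V=0 | obs) = 1/22 / 23/132 = 6/23
P(V=1 | obs) = 5/132 / 23/132 = 5/23
P(V=2 | obs) = 1/11 / 23/132 = 12/23

P(V = 1 | obs) = 5/23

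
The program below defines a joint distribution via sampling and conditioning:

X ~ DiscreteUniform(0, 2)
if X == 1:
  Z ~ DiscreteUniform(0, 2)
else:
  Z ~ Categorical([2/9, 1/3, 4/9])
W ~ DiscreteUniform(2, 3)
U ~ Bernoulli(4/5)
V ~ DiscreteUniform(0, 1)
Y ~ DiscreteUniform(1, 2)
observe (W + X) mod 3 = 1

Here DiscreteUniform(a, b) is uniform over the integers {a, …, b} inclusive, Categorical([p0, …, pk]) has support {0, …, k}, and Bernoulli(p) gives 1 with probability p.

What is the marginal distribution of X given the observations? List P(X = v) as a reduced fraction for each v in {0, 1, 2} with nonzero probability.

P(X=1) = 1/2, P(X=2) = 1/2

Enumerate traces; 48 have nonzero weight after conditioning:
  (X=1, Z=0, W=3, U=0, V=0, Y=1) weight 1/360
  (X=1, Z=0, W=3, U=0, V=0, Y=2) weight 1/360
  (X=1, Z=0, W=3, U=0, V=1, Y=1) weight 1/360
  (X=1, Z=0, W=3, U=0, V=1, Y=2) weight 1/360
  (X=1, Z=0, W=3, U=1, V=0, Y=1) weight 1/90
  (X=1, Z=0, W=3, U=1, V=0, Y=2) weight 1/90
  (X=1, Z=0, W=3, U=1, V=1, Y=1) weight 1/90
  (X=1, Z=0, W=3, U=1, V=1, Y=2) weight 1/90
  (X=2, Z=0, W=2, U=0, V=0, Y=1) weight 1/540
  … 39 more
Group by X:
  weight(X=1) = 1/6
  weight(X=2) = 1/6
Total weight = 1/6 + 1/6 = 1/3
P(X=1 | obs) = 1/6 / 1/3 = 1/2
P(X=2 | obs) = 1/6 / 1/3 = 1/2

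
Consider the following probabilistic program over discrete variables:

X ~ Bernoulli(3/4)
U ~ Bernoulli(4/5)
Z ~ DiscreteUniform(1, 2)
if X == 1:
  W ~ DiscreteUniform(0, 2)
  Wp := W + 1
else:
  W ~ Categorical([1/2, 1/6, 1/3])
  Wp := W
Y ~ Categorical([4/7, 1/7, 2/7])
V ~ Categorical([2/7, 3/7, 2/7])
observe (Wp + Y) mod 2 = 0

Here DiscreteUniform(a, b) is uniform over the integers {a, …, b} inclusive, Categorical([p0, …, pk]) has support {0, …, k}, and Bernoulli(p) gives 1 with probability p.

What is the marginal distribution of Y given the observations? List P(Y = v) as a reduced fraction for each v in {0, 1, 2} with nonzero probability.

P(Y=0) = 44/79, P(Y=1) = 13/79, P(Y=2) = 22/79

Enumerate traces; 108 have nonzero weight after conditioning:
  (X=0, U=0, Z=1, W=0, Y=0, V=0) weight 1/490
  (X=0, U=0, Z=1, W=0, Y=0, V=1) weight 3/980
  (X=0, U=0, Z=1, W=0, Y=0, V=2) weight 1/490
  (X=0, U=0, Z=1, W=0, Y=2, V=0) weight 1/980
  (X=0, U=0, Z=1, W=0, Y=2, V=1) weight 3/1960
  (X=0, U=0, Z=1, W=0, Y=2, V=2) weight 1/980
  (X=0, U=0, Z=1, W=1, Y=1, V=0) weight 1/5880
  (X=0, U=0, Z=1, W=1, Y=1, V=1) weight 1/3920
  … 100 more
Group by Y:
  weight(Y=0) = 11/42
  weight(Y=1) = 13/168
  weight(Y=2) = 11/84
Total weight = 11/42 + 13/168 + 11/84 = 79/168
P(Y=0 | obs) = 11/42 / 79/168 = 44/79
P(Y=1 | obs) = 13/168 / 79/168 = 13/79
P(Y=2 | obs) = 11/84 / 79/168 = 22/79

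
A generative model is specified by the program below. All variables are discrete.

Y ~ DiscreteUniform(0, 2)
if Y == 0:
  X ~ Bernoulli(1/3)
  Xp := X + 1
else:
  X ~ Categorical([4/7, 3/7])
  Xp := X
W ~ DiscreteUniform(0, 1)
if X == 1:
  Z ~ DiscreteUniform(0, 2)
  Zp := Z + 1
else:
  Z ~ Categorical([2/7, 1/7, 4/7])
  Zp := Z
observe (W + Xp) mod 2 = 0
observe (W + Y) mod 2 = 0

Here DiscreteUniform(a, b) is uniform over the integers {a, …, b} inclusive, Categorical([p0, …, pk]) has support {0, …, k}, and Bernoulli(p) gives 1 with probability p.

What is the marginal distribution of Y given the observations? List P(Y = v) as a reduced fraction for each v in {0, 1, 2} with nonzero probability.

Enumerate traces; 9 have nonzero weight after conditioning:
  (Y=0, X=1, W=0, Z=0) weight 1/54
  (Y=0, X=1, W=0, Z=1) weight 1/54
  (Y=0, X=1, W=0, Z=2) weight 1/54
  (Y=1, X=1, W=1, Z=0) weight 1/42
  (Y=1, X=1, W=1, Z=1) weight 1/42
  (Y=1, X=1, W=1, Z=2) weight 1/42
  (Y=2, X=0, W=0, Z=0) weight 4/147
  (Y=2, X=0, W=0, Z=1) weight 2/147
  … 1 more
Group by Y:
  weight(Y=0) = 1/18
  weight(Y=1) = 1/14
  weight(Y=2) = 2/21
Total weight = 1/18 + 1/14 + 2/21 = 2/9
P(Y=0 | obs) = 1/18 / 2/9 = 1/4
P(Y=1 | obs) = 1/14 / 2/9 = 9/28
P(Y=2 | obs) = 2/21 / 2/9 = 3/7

P(Y=0) = 1/4, P(Y=1) = 9/28, P(Y=2) = 3/7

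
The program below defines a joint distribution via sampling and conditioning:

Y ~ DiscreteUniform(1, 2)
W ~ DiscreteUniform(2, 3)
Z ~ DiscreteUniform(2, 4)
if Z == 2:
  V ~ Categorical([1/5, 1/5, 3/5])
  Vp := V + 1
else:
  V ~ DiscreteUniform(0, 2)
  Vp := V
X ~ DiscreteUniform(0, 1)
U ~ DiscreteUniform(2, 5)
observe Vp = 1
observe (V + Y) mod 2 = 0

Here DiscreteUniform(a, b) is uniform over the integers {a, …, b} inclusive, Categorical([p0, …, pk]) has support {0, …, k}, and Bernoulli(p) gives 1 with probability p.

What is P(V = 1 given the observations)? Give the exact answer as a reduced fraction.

P(V = 1 | obs) = 10/13

Enumerate traces; 48 have nonzero weight after conditioning:
  (Y=1, W=2, Z=3, V=1, X=0, U=2) weight 1/288
  (Y=1, W=2, Z=3, V=1, X=0, U=3) weight 1/288
  (Y=1, W=2, Z=3, V=1, X=0, U=4) weight 1/288
  (Y=1, W=2, Z=3, V=1, X=0, U=5) weight 1/288
  (Y=1, W=2, Z=3, V=1, X=1, U=2) weight 1/288
  (Y=1, W=2, Z=3, V=1, X=1, U=3) weight 1/288
  (Y=1, W=2, Z=3, V=1, X=1, U=4) weight 1/288
  (Y=1, W=2, Z=3, V=1, X=1, U=5) weight 1/288
  (Y=2, W=2, Z=2, V=0, X=0, U=2) weight 1/480
  … 39 more
Group by V:
  weight(V=0) = 1/30
  weight(V=1) = 1/9
Total weight = 1/30 + 1/9 = 13/90
P(V=0 | obs) = 1/30 / 13/90 = 3/13
P(V=1 | obs) = 1/9 / 13/90 = 10/13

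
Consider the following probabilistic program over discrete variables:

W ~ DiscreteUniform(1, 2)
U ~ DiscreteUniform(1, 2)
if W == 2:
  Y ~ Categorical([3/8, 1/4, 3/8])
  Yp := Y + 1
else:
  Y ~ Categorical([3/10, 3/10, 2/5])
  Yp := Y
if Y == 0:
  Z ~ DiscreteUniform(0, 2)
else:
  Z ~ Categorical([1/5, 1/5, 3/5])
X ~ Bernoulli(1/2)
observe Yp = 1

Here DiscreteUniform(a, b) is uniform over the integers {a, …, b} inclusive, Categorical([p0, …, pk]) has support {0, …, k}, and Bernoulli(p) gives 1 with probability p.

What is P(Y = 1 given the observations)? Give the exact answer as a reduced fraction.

P(Y = 1 | obs) = 4/9

Enumerate traces; 24 have nonzero weight after conditioning:
  (W=1, U=1, Y=1, Z=0, X=0) weight 3/400
  (W=1, U=1, Y=1, Z=0, X=1) weight 3/400
  (W=1, U=1, Y=1, Z=1, X=0) weight 3/400
  (W=1, U=1, Y=1, Z=1, X=1) weight 3/400
  (W=1, U=1, Y=1, Z=2, X=0) weight 9/400
  (W=1, U=1, Y=1, Z=2, X=1) weight 9/400
  (W=1, U=2, Y=1, Z=0, X=0) weight 3/400
  (W=1, U=2, Y=1, Z=0, X=1) weight 3/400
  (W=2, U=1, Y=0, Z=0, X=0) weight 1/64
  … 15 more
Group by Y:
  weight(Y=0) = 3/16
  weight(Y=1) = 3/20
Total weight = 3/16 + 3/20 = 27/80
P(Y=0 | obs) = 3/16 / 27/80 = 5/9
P(Y=1 | obs) = 3/20 / 27/80 = 4/9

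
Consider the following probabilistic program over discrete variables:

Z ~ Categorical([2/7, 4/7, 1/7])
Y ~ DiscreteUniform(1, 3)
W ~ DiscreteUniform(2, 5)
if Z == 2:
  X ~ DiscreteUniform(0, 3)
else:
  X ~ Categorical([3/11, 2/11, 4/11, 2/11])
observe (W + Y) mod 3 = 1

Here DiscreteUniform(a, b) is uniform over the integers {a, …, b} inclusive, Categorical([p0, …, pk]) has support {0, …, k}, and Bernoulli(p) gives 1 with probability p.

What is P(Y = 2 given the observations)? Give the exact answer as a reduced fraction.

P(Y = 2 | obs) = 1/2

Enumerate traces; 48 have nonzero weight after conditioning:
  (Z=0, Y=1, W=3, X=0) weight 1/154
  (Z=0, Y=1, W=3, X=1) weight 1/231
  (Z=0, Y=1, W=3, X=2) weight 2/231
  (Z=0, Y=1, W=3, X=3) weight 1/231
  (Z=0, Y=2, W=2, X=0) weight 1/154
  (Z=0, Y=2, W=2, X=1) weight 1/231
  (Z=0, Y=2, W=2, X=2) weight 2/231
  (Z=0, Y=2, W=2, X=3) weight 1/231
  (Z=0, Y=3, W=4, X=0) weight 1/154
  … 39 more
Group by Y:
  weight(Y=1) = 1/12
  weight(Y=2) = 1/6
  weight(Y=3) = 1/12
Total weight = 1/12 + 1/6 + 1/12 = 1/3
P(Y=1 | obs) = 1/12 / 1/3 = 1/4
P(Y=2 | obs) = 1/6 / 1/3 = 1/2
P(Y=3 | obs) = 1/12 / 1/3 = 1/4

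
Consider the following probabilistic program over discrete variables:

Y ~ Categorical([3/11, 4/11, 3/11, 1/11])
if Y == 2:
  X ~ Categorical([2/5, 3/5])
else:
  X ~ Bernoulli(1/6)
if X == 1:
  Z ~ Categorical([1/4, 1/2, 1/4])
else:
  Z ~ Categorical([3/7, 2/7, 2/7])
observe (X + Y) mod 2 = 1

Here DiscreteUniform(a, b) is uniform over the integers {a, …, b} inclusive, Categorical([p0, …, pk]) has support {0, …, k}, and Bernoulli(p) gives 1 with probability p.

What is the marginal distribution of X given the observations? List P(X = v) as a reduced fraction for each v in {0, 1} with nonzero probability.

P(X=0) = 125/194, P(X=1) = 69/194

Enumerate traces; 12 have nonzero weight after conditioning:
  (Y=0, X=1, Z=0) weight 1/88
  (Y=0, X=1, Z=1) weight 1/44
  (Y=0, X=1, Z=2) weight 1/88
  (Y=1, X=0, Z=0) weight 10/77
  (Y=1, X=0, Z=1) weight 20/231
  (Y=1, X=0, Z=2) weight 20/231
  (Y=2, X=1, Z=0) weight 9/220
  (Y=2, X=1, Z=1) weight 9/110
  … 4 more
Group by X:
  weight(X=0) = 25/66
  weight(X=1) = 23/110
Total weight = 25/66 + 23/110 = 97/165
P(X=0 | obs) = 25/66 / 97/165 = 125/194
P(X=1 | obs) = 23/110 / 97/165 = 69/194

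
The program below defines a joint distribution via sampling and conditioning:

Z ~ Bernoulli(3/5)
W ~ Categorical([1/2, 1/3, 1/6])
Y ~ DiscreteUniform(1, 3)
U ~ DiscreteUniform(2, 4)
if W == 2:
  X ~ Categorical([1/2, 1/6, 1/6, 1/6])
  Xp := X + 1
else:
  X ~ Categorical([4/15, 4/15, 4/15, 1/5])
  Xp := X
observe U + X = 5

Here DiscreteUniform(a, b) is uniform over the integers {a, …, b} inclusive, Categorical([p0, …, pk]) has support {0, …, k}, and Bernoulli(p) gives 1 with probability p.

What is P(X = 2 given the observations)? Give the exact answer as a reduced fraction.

Enumerate traces; 54 have nonzero weight after conditioning:
  (Z=0, W=0, Y=1, U=2, X=3) weight 1/225
  (Z=0, W=0, Y=1, U=3, X=2) weight 4/675
  (Z=0, W=0, Y=1, U=4, X=1) weight 4/675
  (Z=0, W=0, Y=2, U=2, X=3) weight 1/225
  (Z=0, W=0, Y=2, U=3, X=2) weight 4/675
  (Z=0, W=0, Y=2, U=4, X=1) weight 4/675
  (Z=0, W=0, Y=3, U=2, X=3) weight 1/225
  (Z=0, W=0, Y=3, U=3, X=2) weight 4/675
  … 46 more
Group by X:
  weight(X=1) = 1/12
  weight(X=2) = 1/12
  weight(X=3) = 7/108
Total weight = 1/12 + 1/12 + 7/108 = 25/108
P(X=1 | obs) = 1/12 / 25/108 = 9/25
P(X=2 | obs) = 1/12 / 25/108 = 9/25
P(X=3 | obs) = 7/108 / 25/108 = 7/25

P(X = 2 | obs) = 9/25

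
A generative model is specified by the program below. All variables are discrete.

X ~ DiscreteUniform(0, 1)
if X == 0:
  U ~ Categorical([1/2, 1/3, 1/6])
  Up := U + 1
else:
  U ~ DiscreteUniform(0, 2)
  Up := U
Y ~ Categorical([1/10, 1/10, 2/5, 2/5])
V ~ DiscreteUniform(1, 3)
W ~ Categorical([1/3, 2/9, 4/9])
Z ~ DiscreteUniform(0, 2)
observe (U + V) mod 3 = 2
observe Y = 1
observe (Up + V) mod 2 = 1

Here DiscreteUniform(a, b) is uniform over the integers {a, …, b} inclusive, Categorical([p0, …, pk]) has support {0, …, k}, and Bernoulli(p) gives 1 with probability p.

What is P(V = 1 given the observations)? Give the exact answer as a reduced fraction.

Enumerate traces; 27 have nonzero weight after conditioning:
  (X=0, U=0, Y=1, V=2, W=0, Z=0) weight 1/1080
  (X=0, U=0, Y=1, V=2, W=0, Z=1) weight 1/1080
  (X=0, U=0, Y=1, V=2, W=0, Z=2) weight 1/1080
  (X=0, U=0, Y=1, V=2, W=1, Z=0) weight 1/1620
  (X=0, U=0, Y=1, V=2, W=1, Z=1) weight 1/1620
  (X=0, U=0, Y=1, V=2, W=1, Z=2) weight 1/1620
  (X=0, U=0, Y=1, V=2, W=2, Z=0) weight 1/810
  (X=0, U=0, Y=1, V=2, W=2, Z=1) weight 1/810
  (X=0, U=1, Y=1, V=1, W=0, Z=0) weight 1/1620
  (X=1, U=2, Y=1, V=3, W=0, Z=0) weight 1/1620
  … 17 more
Group by V:
  weight(V=1) = 1/180
  weight(V=2) = 1/120
  weight(V=3) = 1/180
Total weight = 1/180 + 1/120 + 1/180 = 7/360
P(V=1 | obs) = 1/180 / 7/360 = 2/7
P(V=2 | obs) = 1/120 / 7/360 = 3/7
P(V=3 | obs) = 1/180 / 7/360 = 2/7

P(V = 1 | obs) = 2/7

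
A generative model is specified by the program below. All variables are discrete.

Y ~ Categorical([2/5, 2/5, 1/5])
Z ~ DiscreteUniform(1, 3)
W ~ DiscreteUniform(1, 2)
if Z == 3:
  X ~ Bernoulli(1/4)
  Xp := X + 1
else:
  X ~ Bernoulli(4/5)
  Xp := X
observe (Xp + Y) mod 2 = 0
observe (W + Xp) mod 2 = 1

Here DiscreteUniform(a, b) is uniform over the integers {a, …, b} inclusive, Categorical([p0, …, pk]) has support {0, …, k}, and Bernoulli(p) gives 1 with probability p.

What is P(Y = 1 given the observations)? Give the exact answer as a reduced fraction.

Enumerate traces; 9 have nonzero weight after conditioning:
  (Y=0, Z=1, W=1, X=0) weight 1/75
  (Y=0, Z=2, W=1, X=0) weight 1/75
  (Y=0, Z=3, W=1, X=1) weight 1/60
  (Y=1, Z=1, W=2, X=1) weight 4/75
  (Y=1, Z=2, W=2, X=1) weight 4/75
  (Y=1, Z=3, W=2, X=0) weight 1/20
  (Y=2, Z=1, W=1, X=0) weight 1/150
  (Y=2, Z=2, W=1, X=0) weight 1/150
  … 1 more
Group by Y:
  weight(Y=0) = 13/300
  weight(Y=1) = 47/300
  weight(Y=2) = 13/600
Total weight = 13/300 + 47/300 + 13/600 = 133/600
P(Y=0 | obs) = 13/300 / 133/600 = 26/133
P(Y=1 | obs) = 47/300 / 133/600 = 94/133
P(Y=2 | obs) = 13/600 / 133/600 = 13/133

P(Y = 1 | obs) = 94/133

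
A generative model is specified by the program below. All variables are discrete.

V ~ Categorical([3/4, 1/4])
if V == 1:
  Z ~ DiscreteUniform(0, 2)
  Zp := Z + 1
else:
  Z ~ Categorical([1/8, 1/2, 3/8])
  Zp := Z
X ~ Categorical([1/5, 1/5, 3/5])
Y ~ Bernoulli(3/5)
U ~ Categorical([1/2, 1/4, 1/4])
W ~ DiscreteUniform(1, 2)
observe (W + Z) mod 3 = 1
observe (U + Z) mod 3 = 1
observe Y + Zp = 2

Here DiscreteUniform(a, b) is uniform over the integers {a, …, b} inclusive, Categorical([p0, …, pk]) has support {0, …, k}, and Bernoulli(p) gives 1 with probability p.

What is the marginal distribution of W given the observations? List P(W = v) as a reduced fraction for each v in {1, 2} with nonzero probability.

P(W=1) = 4/13, P(W=2) = 9/13

Enumerate traces; 6 have nonzero weight after conditioning:
  (V=0, Z=2, X=0, Y=0, U=2, W=2) weight 9/3200
  (V=0, Z=2, X=1, Y=0, U=2, W=2) weight 9/3200
  (V=0, Z=2, X=2, Y=0, U=2, W=2) weight 27/3200
  (V=1, Z=0, X=0, Y=1, U=1, W=1) weight 1/800
  (V=1, Z=0, X=1, Y=1, U=1, W=1) weight 1/800
  (V=1, Z=0, X=2, Y=1, U=1, W=1) weight 3/800
Group by W:
  weight(W=1) = 1/160
  weight(W=2) = 9/640
Total weight = 1/160 + 9/640 = 13/640
P(W=1 | obs) = 1/160 / 13/640 = 4/13
P(W=2 | obs) = 9/640 / 13/640 = 9/13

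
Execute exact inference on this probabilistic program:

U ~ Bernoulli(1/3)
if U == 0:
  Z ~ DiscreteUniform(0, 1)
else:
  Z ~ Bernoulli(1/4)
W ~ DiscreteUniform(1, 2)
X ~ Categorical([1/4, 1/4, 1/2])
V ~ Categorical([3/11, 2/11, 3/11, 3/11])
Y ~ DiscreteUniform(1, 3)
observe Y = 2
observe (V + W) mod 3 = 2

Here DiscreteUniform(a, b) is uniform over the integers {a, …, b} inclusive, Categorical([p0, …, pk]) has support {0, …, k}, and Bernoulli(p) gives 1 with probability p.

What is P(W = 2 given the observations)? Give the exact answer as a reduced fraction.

P(W = 2 | obs) = 3/4

Enumerate traces; 36 have nonzero weight after conditioning:
  (U=0, Z=0, W=1, X=0, V=1, Y=2) weight 1/396
  (U=0, Z=0, W=1, X=1, V=1, Y=2) weight 1/396
  (U=0, Z=0, W=1, X=2, V=1, Y=2) weight 1/198
  (U=0, Z=0, W=2, X=0, V=0, Y=2) weight 1/264
  (U=0, Z=0, W=2, X=0, V=3, Y=2) weight 1/264
  (U=0, Z=0, W=2, X=1, V=0, Y=2) weight 1/264
  (U=0, Z=0, W=2, X=1, V=3, Y=2) weight 1/264
  (U=0, Z=0, W=2, X=2, V=0, Y=2) weight 1/132
  … 28 more
Group by W:
  weight(W=1) = 1/33
  weight(W=2) = 1/11
Total weight = 1/33 + 1/11 = 4/33
P(W=1 | obs) = 1/33 / 4/33 = 1/4
P(W=2 | obs) = 1/11 / 4/33 = 3/4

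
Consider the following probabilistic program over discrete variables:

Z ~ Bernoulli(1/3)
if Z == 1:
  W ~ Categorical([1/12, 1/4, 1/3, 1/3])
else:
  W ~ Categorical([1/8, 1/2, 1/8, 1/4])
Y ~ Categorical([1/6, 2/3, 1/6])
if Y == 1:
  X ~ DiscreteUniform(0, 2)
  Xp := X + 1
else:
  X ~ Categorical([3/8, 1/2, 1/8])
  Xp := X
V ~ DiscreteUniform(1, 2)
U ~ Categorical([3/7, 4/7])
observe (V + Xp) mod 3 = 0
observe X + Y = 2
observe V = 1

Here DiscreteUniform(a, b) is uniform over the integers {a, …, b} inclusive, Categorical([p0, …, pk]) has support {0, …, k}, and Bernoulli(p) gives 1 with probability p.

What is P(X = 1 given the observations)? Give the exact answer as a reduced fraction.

Enumerate traces; 32 have nonzero weight after conditioning:
  (Z=0, W=0, Y=0, X=2, V=1, U=0) weight 1/2688
  (Z=0, W=0, Y=0, X=2, V=1, U=1) weight 1/2016
  (Z=0, W=0, Y=1, X=1, V=1, U=0) weight 1/252
  (Z=0, W=0, Y=1, X=1, V=1, U=1) weight 1/189
  (Z=0, W=1, Y=0, X=2, V=1, U=0) weight 1/672
  (Z=0, W=1, Y=0, X=2, V=1, U=1) weight 1/504
  (Z=0, W=1, Y=1, X=1, V=1, U=0) weight 1/63
  (Z=0, W=1, Y=1, X=1, V=1, U=1) weight 4/189
  … 24 more
Group by X:
  weight(X=1) = 1/9
  weight(X=2) = 1/96
Total weight = 1/9 + 1/96 = 35/288
P(X=1 | obs) = 1/9 / 35/288 = 32/35
P(X=2 | obs) = 1/96 / 35/288 = 3/35

P(X = 1 | obs) = 32/35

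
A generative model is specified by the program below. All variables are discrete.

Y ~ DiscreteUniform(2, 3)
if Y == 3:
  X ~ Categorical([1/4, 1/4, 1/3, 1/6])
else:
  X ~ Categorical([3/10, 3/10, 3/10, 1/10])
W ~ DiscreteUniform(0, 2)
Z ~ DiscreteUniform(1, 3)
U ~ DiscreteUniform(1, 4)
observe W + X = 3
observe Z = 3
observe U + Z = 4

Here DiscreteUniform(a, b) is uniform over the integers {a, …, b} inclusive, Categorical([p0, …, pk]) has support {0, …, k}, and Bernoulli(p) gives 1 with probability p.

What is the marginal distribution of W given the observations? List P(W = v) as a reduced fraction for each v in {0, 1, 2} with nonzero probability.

P(W=0) = 16/87, P(W=1) = 38/87, P(W=2) = 11/29

Enumerate traces; 6 have nonzero weight after conditioning:
  (Y=2, X=1, W=2, Z=3, U=1) weight 1/240
  (Y=2, X=2, W=1, Z=3, U=1) weight 1/240
  (Y=2, X=3, W=0, Z=3, U=1) weight 1/720
  (Y=3, X=1, W=2, Z=3, U=1) weight 1/288
  (Y=3, X=2, W=1, Z=3, U=1) weight 1/216
  (Y=3, X=3, W=0, Z=3, U=1) weight 1/432
Group by W:
  weight(W=0) = 1/270
  weight(W=1) = 19/2160
  weight(W=2) = 11/1440
Total weight = 1/270 + 19/2160 + 11/1440 = 29/1440
P(W=0 | obs) = 1/270 / 29/1440 = 16/87
P(W=1 | obs) = 19/2160 / 29/1440 = 38/87
P(W=2 | obs) = 11/1440 / 29/1440 = 11/29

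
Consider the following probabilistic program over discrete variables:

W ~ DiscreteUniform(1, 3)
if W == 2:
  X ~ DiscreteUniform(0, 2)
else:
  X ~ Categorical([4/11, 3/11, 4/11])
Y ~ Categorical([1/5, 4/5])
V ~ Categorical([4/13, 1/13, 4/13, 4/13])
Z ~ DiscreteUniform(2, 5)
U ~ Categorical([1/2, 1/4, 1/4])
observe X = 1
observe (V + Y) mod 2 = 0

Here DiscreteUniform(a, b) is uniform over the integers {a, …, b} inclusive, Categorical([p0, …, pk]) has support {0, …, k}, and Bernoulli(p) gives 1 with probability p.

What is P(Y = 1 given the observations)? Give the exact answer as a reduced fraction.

P(Y = 1 | obs) = 5/7

Enumerate traces; 144 have nonzero weight after conditioning:
  (W=1, X=1, Y=0, V=0, Z=2, U=0) weight 1/1430
  (W=1, X=1, Y=0, V=0, Z=2, U=1) weight 1/2860
  (W=1, X=1, Y=0, V=0, Z=2, U=2) weight 1/2860
  (W=1, X=1, Y=0, V=0, Z=3, U=0) weight 1/1430
  (W=1, X=1, Y=0, V=0, Z=3, U=1) weight 1/2860
  (W=1, X=1, Y=0, V=0, Z=3, U=2) weight 1/2860
  (W=1, X=1, Y=0, V=0, Z=4, U=0) weight 1/1430
  (W=1, X=1, Y=0, V=0, Z=4, U=1) weight 1/2860
  (W=1, X=1, Y=1, V=1, Z=2, U=0) weight 1/1430
  … 135 more
Group by Y:
  weight(Y=0) = 232/6435
  weight(Y=1) = 116/1287
Total weight = 232/6435 + 116/1287 = 812/6435
P(Y=0 | obs) = 232/6435 / 812/6435 = 2/7
P(Y=1 | obs) = 116/1287 / 812/6435 = 5/7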